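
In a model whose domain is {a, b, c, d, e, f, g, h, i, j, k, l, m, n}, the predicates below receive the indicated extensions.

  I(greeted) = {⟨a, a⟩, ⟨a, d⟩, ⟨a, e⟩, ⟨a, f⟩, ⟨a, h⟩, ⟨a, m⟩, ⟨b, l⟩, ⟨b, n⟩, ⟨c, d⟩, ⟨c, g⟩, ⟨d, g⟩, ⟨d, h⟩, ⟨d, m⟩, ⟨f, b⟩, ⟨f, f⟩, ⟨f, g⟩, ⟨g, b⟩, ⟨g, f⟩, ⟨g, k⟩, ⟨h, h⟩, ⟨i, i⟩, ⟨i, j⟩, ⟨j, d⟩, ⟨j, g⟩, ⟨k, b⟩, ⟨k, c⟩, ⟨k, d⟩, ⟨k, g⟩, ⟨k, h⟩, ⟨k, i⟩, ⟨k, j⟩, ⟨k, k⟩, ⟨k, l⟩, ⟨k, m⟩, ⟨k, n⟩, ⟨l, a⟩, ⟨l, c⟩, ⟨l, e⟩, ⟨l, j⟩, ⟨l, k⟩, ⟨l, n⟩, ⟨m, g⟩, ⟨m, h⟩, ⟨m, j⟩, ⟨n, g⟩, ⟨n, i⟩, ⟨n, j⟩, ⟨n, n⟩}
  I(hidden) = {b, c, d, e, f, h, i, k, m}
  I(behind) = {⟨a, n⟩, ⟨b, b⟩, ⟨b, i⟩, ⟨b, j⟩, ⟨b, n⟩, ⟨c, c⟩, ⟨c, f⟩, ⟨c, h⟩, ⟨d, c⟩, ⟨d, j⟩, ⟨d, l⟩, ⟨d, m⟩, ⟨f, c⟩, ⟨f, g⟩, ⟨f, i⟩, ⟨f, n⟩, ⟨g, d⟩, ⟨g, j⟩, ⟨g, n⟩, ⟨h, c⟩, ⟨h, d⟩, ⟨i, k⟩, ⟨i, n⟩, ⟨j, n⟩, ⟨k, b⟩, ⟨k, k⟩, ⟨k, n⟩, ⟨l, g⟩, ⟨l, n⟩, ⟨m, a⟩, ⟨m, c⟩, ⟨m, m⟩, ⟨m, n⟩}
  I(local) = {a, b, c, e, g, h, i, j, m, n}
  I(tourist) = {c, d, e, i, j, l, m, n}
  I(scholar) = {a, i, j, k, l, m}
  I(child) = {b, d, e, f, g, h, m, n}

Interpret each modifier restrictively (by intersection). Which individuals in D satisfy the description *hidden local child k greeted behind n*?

⟦k greeted⟧ = {x : ⟨k, x⟩ ∈ ⟦greeted⟧} = {b, c, d, g, h, i, j, k, l, m, n}
⟦behind n⟧ = {x : ⟨x, n⟩ ∈ ⟦behind⟧} = {a, b, f, g, i, j, k, l, m}
⟦child⟧ = {b, d, e, f, g, h, m, n}
… ∩ ⟦k greeted⟧ = {b, d, e, f, g, h, m, n} ∩ {b, c, d, g, h, i, j, k, l, m, n} = {b, d, g, h, m, n}
… ∩ ⟦behind n⟧ = {b, d, g, h, m, n} ∩ {a, b, f, g, i, j, k, l, m} = {b, g, m}
… ∩ ⟦hidden⟧ = {b, g, m} ∩ {b, c, d, e, f, h, i, k, m} = {b, m}
… ∩ ⟦local⟧ = {b, m} ∩ {a, b, c, e, g, h, i, j, m, n} = {b, m}
So ⟦hidden local child k greeted behind n⟧ = {b, m}.

{b, m}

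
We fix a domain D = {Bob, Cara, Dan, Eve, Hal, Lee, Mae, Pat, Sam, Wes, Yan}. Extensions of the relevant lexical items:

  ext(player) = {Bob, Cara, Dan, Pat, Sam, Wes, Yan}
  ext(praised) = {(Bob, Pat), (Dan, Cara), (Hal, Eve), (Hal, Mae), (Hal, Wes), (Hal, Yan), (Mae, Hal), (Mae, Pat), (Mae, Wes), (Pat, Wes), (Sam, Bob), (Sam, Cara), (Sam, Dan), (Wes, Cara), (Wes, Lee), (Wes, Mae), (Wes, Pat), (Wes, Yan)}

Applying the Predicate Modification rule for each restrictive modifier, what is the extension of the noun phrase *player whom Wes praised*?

{Cara, Pat, Yan}

⟦whom Wes praised⟧ = {x : ⟨Wes, x⟩ ∈ ⟦praised⟧} = {Cara, Lee, Mae, Pat, Yan}
⟦player⟧ = {Bob, Cara, Dan, Pat, Sam, Wes, Yan}
… ∩ ⟦whom Wes praised⟧ = {Bob, Cara, Dan, Pat, Sam, Wes, Yan} ∩ {Cara, Lee, Mae, Pat, Yan} = {Cara, Pat, Yan}
So ⟦player whom Wes praised⟧ = {Cara, Pat, Yan}.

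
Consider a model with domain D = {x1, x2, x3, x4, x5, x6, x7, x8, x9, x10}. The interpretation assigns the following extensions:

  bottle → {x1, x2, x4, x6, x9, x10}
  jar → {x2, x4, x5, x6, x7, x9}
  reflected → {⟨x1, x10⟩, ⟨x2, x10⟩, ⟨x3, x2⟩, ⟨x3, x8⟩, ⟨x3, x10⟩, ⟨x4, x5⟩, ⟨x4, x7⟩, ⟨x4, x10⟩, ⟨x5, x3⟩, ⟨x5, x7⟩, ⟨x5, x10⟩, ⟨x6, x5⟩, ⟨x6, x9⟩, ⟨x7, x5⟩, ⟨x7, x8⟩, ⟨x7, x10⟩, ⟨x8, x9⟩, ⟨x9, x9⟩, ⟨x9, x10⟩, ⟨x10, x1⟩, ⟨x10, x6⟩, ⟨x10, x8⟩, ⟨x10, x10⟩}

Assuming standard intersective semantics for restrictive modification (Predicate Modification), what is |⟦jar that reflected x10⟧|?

5

⟦that reflected x10⟧ = {x : ⟨x, x10⟩ ∈ ⟦reflected⟧} = {x1, x2, x3, x4, x5, x7, x9, x10}
⟦jar⟧ = {x2, x4, x5, x6, x7, x9}
… ∩ ⟦that reflected x10⟧ = {x2, x4, x5, x6, x7, x9} ∩ {x1, x2, x3, x4, x5, x7, x9, x10} = {x2, x4, x5, x7, x9}
⟦jar that reflected x10⟧ = {x2, x4, x5, x7, x9}, so the cardinality is 5.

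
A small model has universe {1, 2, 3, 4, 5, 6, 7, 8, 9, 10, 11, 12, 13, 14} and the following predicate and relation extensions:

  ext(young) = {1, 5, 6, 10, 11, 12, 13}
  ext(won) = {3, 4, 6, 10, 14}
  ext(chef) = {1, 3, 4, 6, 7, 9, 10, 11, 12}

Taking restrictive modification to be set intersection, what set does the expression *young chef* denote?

{1, 6, 10, 11, 12}

⟦chef⟧ = {1, 3, 4, 6, 7, 9, 10, 11, 12}
… ∩ ⟦young⟧ = {1, 3, 4, 6, 7, 9, 10, 11, 12} ∩ {1, 5, 6, 10, 11, 12, 13} = {1, 6, 10, 11, 12}
So ⟦young chef⟧ = {1, 6, 10, 11, 12}.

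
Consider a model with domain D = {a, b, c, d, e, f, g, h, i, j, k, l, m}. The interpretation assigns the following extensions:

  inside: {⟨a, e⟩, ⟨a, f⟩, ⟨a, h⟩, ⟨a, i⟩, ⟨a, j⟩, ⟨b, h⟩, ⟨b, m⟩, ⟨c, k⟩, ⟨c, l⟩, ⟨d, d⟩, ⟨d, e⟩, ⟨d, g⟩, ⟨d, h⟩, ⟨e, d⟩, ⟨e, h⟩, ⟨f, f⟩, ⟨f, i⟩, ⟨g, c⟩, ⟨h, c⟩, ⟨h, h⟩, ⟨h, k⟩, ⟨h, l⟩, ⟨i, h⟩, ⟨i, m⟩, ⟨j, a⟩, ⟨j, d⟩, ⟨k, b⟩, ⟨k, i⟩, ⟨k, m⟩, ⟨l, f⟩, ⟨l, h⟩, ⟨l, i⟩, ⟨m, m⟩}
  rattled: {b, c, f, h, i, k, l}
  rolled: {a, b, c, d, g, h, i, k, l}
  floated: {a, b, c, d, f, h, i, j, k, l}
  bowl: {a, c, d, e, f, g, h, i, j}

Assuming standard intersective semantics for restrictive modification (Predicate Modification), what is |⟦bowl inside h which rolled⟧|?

⟦inside h⟧ = {x : ⟨x, h⟩ ∈ ⟦inside⟧} = {a, b, d, e, h, i, l}
⟦which rolled⟧ = ⟦rolled⟧ = {a, b, c, d, g, h, i, k, l}
⟦bowl⟧ = {a, c, d, e, f, g, h, i, j}
… ∩ ⟦inside h⟧ = {a, c, d, e, f, g, h, i, j} ∩ {a, b, d, e, h, i, l} = {a, d, e, h, i}
… ∩ ⟦which rolled⟧ = {a, d, e, h, i} ∩ {a, b, c, d, g, h, i, k, l} = {a, d, h, i}
⟦bowl inside h which rolled⟧ = {a, d, h, i}, so the cardinality is 4.

4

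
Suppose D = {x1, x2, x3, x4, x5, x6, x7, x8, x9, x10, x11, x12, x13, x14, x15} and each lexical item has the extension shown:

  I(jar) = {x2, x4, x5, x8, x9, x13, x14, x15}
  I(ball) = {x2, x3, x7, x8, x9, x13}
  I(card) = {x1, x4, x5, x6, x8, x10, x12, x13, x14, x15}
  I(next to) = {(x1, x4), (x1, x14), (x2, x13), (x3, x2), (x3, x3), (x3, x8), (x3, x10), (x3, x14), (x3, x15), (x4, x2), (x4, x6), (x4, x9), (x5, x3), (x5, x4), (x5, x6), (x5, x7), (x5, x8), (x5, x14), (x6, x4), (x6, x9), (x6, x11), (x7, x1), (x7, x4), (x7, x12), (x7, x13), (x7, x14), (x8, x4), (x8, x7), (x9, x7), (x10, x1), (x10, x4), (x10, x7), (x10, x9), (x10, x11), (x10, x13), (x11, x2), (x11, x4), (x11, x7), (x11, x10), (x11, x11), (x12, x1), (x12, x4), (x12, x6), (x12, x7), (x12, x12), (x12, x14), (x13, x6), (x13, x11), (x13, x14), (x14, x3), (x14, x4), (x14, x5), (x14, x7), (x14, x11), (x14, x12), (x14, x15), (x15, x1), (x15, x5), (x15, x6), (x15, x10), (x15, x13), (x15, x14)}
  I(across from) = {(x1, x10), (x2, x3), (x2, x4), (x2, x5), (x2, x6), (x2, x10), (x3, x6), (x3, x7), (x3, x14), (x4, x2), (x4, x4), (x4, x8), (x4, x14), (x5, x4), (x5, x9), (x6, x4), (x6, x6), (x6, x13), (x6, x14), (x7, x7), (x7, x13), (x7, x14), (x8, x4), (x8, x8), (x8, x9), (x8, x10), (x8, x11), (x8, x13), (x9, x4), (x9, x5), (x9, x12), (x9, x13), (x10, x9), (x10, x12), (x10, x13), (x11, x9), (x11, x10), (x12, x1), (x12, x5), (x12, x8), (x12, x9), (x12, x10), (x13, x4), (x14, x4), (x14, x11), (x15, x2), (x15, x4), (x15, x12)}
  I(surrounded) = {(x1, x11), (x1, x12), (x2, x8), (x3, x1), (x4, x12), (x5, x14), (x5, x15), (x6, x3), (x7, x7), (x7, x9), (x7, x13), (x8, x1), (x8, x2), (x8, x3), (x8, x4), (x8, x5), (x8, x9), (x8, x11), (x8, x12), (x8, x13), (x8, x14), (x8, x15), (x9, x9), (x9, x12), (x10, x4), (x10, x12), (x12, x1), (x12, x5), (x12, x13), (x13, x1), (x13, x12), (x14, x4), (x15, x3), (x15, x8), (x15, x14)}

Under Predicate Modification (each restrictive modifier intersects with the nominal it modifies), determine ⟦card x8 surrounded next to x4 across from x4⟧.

⟦x8 surrounded⟧ = {x : ⟨x8, x⟩ ∈ ⟦surrounded⟧} = {x1, x2, x3, x4, x5, x9, x11, x12, x13, x14, x15}
⟦next to x4⟧ = {x : ⟨x, x4⟩ ∈ ⟦next to⟧} = {x1, x5, x6, x7, x8, x10, x11, x12, x14}
⟦across from x4⟧ = {x : ⟨x, x4⟩ ∈ ⟦across from⟧} = {x2, x4, x5, x6, x8, x9, x13, x14, x15}
⟦card⟧ = {x1, x4, x5, x6, x8, x10, x12, x13, x14, x15}
… ∩ ⟦x8 surrounded⟧ = {x1, x4, x5, x6, x8, x10, x12, x13, x14, x15} ∩ {x1, x2, x3, x4, x5, x9, x11, x12, x13, x14, x15} = {x1, x4, x5, x12, x13, x14, x15}
… ∩ ⟦next to x4⟧ = {x1, x4, x5, x12, x13, x14, x15} ∩ {x1, x5, x6, x7, x8, x10, x11, x12, x14} = {x1, x5, x12, x14}
… ∩ ⟦across from x4⟧ = {x1, x5, x12, x14} ∩ {x2, x4, x5, x6, x8, x9, x13, x14, x15} = {x5, x14}
So ⟦card x8 surrounded next to x4 across from x4⟧ = {x5, x14}.

{x5, x14}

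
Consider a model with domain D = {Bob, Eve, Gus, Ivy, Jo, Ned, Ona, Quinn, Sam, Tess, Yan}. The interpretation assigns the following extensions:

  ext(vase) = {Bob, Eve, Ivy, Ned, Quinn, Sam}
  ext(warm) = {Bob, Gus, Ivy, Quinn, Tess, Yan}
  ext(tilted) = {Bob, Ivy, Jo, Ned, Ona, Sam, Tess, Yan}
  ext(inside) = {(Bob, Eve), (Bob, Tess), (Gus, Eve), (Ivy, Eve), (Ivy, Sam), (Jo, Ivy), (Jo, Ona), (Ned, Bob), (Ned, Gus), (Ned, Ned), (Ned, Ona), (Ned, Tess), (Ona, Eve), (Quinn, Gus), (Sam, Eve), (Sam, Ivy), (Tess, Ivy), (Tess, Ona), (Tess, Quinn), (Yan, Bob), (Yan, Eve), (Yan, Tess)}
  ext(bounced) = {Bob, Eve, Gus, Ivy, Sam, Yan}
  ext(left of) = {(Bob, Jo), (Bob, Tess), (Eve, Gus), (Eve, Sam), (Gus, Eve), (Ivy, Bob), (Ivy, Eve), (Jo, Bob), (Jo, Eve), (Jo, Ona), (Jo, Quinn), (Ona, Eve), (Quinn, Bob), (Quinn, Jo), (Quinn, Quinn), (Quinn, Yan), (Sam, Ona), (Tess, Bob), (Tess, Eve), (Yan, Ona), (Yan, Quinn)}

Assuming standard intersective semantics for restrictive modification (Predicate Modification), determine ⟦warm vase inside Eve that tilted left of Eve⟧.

{Ivy}

⟦inside Eve⟧ = {x : ⟨x, Eve⟩ ∈ ⟦inside⟧} = {Bob, Gus, Ivy, Ona, Sam, Yan}
⟦that tilted⟧ = ⟦tilted⟧ = {Bob, Ivy, Jo, Ned, Ona, Sam, Tess, Yan}
⟦left of Eve⟧ = {x : ⟨x, Eve⟩ ∈ ⟦left of⟧} = {Gus, Ivy, Jo, Ona, Tess}
⟦vase⟧ = {Bob, Eve, Ivy, Ned, Quinn, Sam}
… ∩ ⟦inside Eve⟧ = {Bob, Eve, Ivy, Ned, Quinn, Sam} ∩ {Bob, Gus, Ivy, Ona, Sam, Yan} = {Bob, Ivy, Sam}
… ∩ ⟦that tilted⟧ = {Bob, Ivy, Sam} ∩ {Bob, Ivy, Jo, Ned, Ona, Sam, Tess, Yan} = {Bob, Ivy, Sam}
… ∩ ⟦left of Eve⟧ = {Bob, Ivy, Sam} ∩ {Gus, Ivy, Jo, Ona, Tess} = {Ivy}
… ∩ ⟦warm⟧ = {Ivy} ∩ {Bob, Gus, Ivy, Quinn, Tess, Yan} = {Ivy}
So ⟦warm vase inside Eve that tilted left of Eve⟧ = {Ivy}.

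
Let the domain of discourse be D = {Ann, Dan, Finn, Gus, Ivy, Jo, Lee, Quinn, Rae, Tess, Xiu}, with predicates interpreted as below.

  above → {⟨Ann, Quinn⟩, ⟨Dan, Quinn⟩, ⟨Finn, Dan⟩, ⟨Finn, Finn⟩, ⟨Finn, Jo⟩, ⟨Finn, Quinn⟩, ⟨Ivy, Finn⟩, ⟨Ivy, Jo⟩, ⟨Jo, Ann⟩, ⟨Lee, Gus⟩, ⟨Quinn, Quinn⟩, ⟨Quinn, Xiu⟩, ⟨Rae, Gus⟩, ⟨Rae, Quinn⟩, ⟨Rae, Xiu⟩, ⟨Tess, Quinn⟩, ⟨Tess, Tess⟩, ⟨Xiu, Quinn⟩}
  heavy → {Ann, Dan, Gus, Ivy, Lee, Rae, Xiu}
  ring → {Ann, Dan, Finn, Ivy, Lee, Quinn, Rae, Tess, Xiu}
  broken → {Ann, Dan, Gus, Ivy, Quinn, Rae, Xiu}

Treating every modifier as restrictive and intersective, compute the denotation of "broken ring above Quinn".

⟦above Quinn⟧ = {x : ⟨x, Quinn⟩ ∈ ⟦above⟧} = {Ann, Dan, Finn, Quinn, Rae, Tess, Xiu}
⟦ring⟧ = {Ann, Dan, Finn, Ivy, Lee, Quinn, Rae, Tess, Xiu}
… ∩ ⟦above Quinn⟧ = {Ann, Dan, Finn, Ivy, Lee, Quinn, Rae, Tess, Xiu} ∩ {Ann, Dan, Finn, Quinn, Rae, Tess, Xiu} = {Ann, Dan, Finn, Quinn, Rae, Tess, Xiu}
… ∩ ⟦broken⟧ = {Ann, Dan, Finn, Quinn, Rae, Tess, Xiu} ∩ {Ann, Dan, Gus, Ivy, Quinn, Rae, Xiu} = {Ann, Dan, Quinn, Rae, Xiu}
So ⟦broken ring above Quinn⟧ = {Ann, Dan, Quinn, Rae, Xiu}.

{Ann, Dan, Quinn, Rae, Xiu}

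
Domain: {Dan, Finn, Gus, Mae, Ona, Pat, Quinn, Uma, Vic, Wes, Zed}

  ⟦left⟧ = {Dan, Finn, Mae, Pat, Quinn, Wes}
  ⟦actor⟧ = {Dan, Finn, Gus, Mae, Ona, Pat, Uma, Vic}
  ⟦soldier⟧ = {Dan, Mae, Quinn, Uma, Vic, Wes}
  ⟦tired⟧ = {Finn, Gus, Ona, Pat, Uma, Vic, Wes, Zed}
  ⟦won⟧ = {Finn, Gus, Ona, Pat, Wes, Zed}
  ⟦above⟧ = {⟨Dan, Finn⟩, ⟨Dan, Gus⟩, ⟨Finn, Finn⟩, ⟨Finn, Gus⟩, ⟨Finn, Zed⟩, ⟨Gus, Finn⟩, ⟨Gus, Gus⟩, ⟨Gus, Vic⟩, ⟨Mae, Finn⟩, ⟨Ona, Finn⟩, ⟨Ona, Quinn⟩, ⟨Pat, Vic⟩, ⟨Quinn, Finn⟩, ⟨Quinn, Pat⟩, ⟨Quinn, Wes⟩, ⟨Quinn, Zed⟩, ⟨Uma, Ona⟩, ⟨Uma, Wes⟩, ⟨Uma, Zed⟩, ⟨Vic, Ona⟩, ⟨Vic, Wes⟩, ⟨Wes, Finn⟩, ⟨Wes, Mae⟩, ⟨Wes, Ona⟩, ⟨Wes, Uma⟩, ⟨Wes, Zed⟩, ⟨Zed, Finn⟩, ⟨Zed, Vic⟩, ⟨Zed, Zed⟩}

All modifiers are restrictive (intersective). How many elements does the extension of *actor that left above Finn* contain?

3

⟦that left⟧ = ⟦left⟧ = {Dan, Finn, Mae, Pat, Quinn, Wes}
⟦above Finn⟧ = {x : ⟨x, Finn⟩ ∈ ⟦above⟧} = {Dan, Finn, Gus, Mae, Ona, Quinn, Wes, Zed}
⟦actor⟧ = {Dan, Finn, Gus, Mae, Ona, Pat, Uma, Vic}
… ∩ ⟦that left⟧ = {Dan, Finn, Gus, Mae, Ona, Pat, Uma, Vic} ∩ {Dan, Finn, Mae, Pat, Quinn, Wes} = {Dan, Finn, Mae, Pat}
… ∩ ⟦above Finn⟧ = {Dan, Finn, Mae, Pat} ∩ {Dan, Finn, Gus, Mae, Ona, Quinn, Wes, Zed} = {Dan, Finn, Mae}
⟦actor that left above Finn⟧ = {Dan, Finn, Mae}, so the cardinality is 3.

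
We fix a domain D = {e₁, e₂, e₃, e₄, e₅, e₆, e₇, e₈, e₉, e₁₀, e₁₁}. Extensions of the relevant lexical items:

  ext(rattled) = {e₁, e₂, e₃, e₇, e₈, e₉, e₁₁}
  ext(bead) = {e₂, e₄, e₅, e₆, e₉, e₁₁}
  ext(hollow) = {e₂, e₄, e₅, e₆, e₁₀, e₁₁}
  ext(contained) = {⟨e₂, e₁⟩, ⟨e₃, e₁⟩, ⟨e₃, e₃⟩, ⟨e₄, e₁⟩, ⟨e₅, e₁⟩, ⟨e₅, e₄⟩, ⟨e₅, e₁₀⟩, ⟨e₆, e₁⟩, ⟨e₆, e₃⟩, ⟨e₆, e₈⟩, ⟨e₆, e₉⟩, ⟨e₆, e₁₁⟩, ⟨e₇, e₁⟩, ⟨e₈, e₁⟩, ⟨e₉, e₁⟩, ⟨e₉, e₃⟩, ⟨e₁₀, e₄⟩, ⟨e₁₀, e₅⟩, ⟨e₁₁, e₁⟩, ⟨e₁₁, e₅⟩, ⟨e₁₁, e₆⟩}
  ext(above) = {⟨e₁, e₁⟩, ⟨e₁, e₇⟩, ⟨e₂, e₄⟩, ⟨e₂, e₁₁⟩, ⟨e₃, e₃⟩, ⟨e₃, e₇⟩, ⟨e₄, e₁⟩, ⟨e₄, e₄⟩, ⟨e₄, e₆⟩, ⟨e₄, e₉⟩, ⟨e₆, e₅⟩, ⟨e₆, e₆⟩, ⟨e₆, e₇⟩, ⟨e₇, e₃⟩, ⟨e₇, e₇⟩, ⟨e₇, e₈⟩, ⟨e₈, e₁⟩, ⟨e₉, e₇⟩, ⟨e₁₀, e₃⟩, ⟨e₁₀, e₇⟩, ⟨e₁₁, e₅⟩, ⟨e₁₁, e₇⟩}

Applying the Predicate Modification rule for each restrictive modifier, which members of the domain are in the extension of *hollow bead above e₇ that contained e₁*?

⟦above e₇⟧ = {x : ⟨x, e₇⟩ ∈ ⟦above⟧} = {e₁, e₃, e₆, e₇, e₉, e₁₀, e₁₁}
⟦that contained e₁⟧ = {x : ⟨x, e₁⟩ ∈ ⟦contained⟧} = {e₂, e₃, e₄, e₅, e₆, e₇, e₈, e₉, e₁₁}
⟦bead⟧ = {e₂, e₄, e₅, e₆, e₉, e₁₁}
… ∩ ⟦above e₇⟧ = {e₂, e₄, e₅, e₆, e₉, e₁₁} ∩ {e₁, e₃, e₆, e₇, e₉, e₁₀, e₁₁} = {e₆, e₉, e₁₁}
… ∩ ⟦that contained e₁⟧ = {e₆, e₉, e₁₁} ∩ {e₂, e₃, e₄, e₅, e₆, e₇, e₈, e₉, e₁₁} = {e₆, e₉, e₁₁}
… ∩ ⟦hollow⟧ = {e₆, e₉, e₁₁} ∩ {e₂, e₄, e₅, e₆, e₁₀, e₁₁} = {e₆, e₁₁}
So ⟦hollow bead above e₇ that contained e₁⟧ = {e₆, e₁₁}.

{e₆, e₁₁}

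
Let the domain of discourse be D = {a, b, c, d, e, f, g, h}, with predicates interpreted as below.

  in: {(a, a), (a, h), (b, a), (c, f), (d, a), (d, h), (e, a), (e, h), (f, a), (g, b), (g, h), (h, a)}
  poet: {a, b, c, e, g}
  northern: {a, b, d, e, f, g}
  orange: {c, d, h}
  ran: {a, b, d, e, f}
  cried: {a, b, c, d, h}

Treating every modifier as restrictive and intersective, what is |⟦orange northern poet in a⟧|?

0

⟦in a⟧ = {x : ⟨x, a⟩ ∈ ⟦in⟧} = {a, b, d, e, f, h}
⟦poet⟧ = {a, b, c, e, g}
… ∩ ⟦in a⟧ = {a, b, c, e, g} ∩ {a, b, d, e, f, h} = {a, b, e}
… ∩ ⟦orange⟧ = {a, b, e} ∩ {c, d, h} = ∅
… ∩ ⟦northern⟧ = ∅ ∩ {a, b, d, e, f, g} = ∅
⟦orange northern poet in a⟧ = ∅, so the cardinality is 0.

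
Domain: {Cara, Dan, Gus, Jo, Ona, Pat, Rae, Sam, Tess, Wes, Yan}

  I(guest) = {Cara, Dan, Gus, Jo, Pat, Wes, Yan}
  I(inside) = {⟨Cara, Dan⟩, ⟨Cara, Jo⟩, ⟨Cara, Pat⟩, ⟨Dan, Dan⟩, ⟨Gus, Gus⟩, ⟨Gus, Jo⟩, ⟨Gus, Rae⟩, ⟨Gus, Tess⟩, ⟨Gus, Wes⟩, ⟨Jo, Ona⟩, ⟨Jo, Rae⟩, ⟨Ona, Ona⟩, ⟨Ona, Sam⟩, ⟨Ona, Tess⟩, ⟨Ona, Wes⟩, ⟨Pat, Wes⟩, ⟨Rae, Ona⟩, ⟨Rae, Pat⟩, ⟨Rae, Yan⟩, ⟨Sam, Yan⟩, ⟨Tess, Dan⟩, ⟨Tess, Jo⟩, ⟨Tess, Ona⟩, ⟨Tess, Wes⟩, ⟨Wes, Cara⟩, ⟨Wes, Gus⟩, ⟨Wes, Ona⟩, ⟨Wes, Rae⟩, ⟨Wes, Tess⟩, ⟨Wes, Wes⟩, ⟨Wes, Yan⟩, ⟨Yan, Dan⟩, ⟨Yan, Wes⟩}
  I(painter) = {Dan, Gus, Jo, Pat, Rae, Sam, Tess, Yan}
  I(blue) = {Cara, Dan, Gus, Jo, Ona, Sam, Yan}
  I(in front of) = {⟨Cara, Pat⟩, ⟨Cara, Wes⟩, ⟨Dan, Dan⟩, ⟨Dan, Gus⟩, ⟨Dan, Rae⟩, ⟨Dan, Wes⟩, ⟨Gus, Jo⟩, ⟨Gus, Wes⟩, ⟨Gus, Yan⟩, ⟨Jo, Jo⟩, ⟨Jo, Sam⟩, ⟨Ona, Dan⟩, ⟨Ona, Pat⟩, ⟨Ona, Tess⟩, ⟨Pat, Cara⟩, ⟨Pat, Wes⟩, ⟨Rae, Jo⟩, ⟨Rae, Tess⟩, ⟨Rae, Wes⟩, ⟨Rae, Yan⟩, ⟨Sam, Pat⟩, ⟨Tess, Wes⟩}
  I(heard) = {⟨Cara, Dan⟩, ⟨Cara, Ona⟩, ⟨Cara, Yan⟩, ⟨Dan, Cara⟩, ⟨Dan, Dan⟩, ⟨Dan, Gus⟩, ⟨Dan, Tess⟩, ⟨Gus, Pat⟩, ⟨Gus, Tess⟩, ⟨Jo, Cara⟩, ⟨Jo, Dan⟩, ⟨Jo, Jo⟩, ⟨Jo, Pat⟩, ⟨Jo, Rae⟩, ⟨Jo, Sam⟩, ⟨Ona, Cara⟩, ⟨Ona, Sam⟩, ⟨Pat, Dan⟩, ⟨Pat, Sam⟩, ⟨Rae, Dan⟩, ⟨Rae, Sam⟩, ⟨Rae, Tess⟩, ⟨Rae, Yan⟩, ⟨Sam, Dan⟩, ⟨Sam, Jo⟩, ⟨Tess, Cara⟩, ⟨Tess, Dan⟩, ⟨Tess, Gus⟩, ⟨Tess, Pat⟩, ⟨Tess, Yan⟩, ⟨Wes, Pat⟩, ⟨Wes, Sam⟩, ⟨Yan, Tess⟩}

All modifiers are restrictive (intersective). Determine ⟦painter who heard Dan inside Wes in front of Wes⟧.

{Pat, Tess}

⟦who heard Dan⟧ = {x : ⟨x, Dan⟩ ∈ ⟦heard⟧} = {Cara, Dan, Jo, Pat, Rae, Sam, Tess}
⟦inside Wes⟧ = {x : ⟨x, Wes⟩ ∈ ⟦inside⟧} = {Gus, Ona, Pat, Tess, Wes, Yan}
⟦in front of Wes⟧ = {x : ⟨x, Wes⟩ ∈ ⟦in front of⟧} = {Cara, Dan, Gus, Pat, Rae, Tess}
⟦painter⟧ = {Dan, Gus, Jo, Pat, Rae, Sam, Tess, Yan}
… ∩ ⟦who heard Dan⟧ = {Dan, Gus, Jo, Pat, Rae, Sam, Tess, Yan} ∩ {Cara, Dan, Jo, Pat, Rae, Sam, Tess} = {Dan, Jo, Pat, Rae, Sam, Tess}
… ∩ ⟦inside Wes⟧ = {Dan, Jo, Pat, Rae, Sam, Tess} ∩ {Gus, Ona, Pat, Tess, Wes, Yan} = {Pat, Tess}
… ∩ ⟦in front of Wes⟧ = {Pat, Tess} ∩ {Cara, Dan, Gus, Pat, Rae, Tess} = {Pat, Tess}
So ⟦painter who heard Dan inside Wes in front of Wes⟧ = {Pat, Tess}.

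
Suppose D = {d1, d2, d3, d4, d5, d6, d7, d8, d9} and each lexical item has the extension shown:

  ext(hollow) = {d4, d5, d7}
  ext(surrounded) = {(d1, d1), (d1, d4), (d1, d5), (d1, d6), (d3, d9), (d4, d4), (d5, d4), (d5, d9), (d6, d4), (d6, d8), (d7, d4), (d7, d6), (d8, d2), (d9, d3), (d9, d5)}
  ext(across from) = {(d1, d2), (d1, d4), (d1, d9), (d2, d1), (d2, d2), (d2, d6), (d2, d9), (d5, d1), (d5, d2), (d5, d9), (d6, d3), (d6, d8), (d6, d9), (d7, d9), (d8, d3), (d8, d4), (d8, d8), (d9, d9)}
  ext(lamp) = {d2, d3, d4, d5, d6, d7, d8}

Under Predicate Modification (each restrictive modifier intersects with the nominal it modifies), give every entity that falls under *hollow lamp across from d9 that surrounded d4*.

{d5, d7}

⟦across from d9⟧ = {x : ⟨x, d9⟩ ∈ ⟦across from⟧} = {d1, d2, d5, d6, d7, d9}
⟦that surrounded d4⟧ = {x : ⟨x, d4⟩ ∈ ⟦surrounded⟧} = {d1, d4, d5, d6, d7}
⟦lamp⟧ = {d2, d3, d4, d5, d6, d7, d8}
… ∩ ⟦across from d9⟧ = {d2, d3, d4, d5, d6, d7, d8} ∩ {d1, d2, d5, d6, d7, d9} = {d2, d5, d6, d7}
… ∩ ⟦that surrounded d4⟧ = {d2, d5, d6, d7} ∩ {d1, d4, d5, d6, d7} = {d5, d6, d7}
… ∩ ⟦hollow⟧ = {d5, d6, d7} ∩ {d4, d5, d7} = {d5, d7}
So ⟦hollow lamp across from d9 that surrounded d4⟧ = {d5, d7}.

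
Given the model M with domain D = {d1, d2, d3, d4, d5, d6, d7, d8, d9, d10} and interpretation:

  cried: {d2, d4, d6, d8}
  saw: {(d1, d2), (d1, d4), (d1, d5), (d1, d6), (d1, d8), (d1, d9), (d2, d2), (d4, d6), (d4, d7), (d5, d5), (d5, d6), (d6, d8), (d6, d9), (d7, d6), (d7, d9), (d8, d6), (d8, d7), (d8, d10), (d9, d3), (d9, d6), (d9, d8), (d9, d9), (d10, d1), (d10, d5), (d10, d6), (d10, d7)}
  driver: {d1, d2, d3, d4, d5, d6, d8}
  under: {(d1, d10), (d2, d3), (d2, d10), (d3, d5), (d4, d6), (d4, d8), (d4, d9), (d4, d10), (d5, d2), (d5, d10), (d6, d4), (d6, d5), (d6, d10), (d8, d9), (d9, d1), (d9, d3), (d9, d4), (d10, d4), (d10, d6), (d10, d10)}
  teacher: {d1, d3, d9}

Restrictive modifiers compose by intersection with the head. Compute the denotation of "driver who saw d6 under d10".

{d1, d4, d5}

⟦who saw d6⟧ = {x : ⟨x, d6⟩ ∈ ⟦saw⟧} = {d1, d4, d5, d7, d8, d9, d10}
⟦under d10⟧ = {x : ⟨x, d10⟩ ∈ ⟦under⟧} = {d1, d2, d4, d5, d6, d10}
⟦driver⟧ = {d1, d2, d3, d4, d5, d6, d8}
… ∩ ⟦who saw d6⟧ = {d1, d2, d3, d4, d5, d6, d8} ∩ {d1, d4, d5, d7, d8, d9, d10} = {d1, d4, d5, d8}
… ∩ ⟦under d10⟧ = {d1, d4, d5, d8} ∩ {d1, d2, d4, d5, d6, d10} = {d1, d4, d5}
So ⟦driver who saw d6 under d10⟧ = {d1, d4, d5}.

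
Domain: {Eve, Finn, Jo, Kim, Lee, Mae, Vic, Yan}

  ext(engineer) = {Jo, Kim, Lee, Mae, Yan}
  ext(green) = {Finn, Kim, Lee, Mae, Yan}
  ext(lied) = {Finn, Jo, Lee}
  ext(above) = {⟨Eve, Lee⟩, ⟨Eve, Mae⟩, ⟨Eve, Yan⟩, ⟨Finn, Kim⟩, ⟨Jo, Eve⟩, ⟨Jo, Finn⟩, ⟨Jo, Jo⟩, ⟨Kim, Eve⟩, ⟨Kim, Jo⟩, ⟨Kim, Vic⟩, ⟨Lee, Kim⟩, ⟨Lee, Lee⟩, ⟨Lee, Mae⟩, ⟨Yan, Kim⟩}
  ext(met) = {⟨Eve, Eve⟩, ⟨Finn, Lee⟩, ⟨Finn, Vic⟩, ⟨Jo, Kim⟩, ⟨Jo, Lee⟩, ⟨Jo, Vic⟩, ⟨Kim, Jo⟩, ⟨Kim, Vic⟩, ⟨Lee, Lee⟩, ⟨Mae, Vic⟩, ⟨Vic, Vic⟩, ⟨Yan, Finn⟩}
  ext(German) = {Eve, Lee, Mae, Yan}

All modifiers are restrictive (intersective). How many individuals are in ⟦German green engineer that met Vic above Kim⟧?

0

⟦that met Vic⟧ = {x : ⟨x, Vic⟩ ∈ ⟦met⟧} = {Finn, Jo, Kim, Mae, Vic}
⟦above Kim⟧ = {x : ⟨x, Kim⟩ ∈ ⟦above⟧} = {Finn, Lee, Yan}
⟦engineer⟧ = {Jo, Kim, Lee, Mae, Yan}
… ∩ ⟦that met Vic⟧ = {Jo, Kim, Lee, Mae, Yan} ∩ {Finn, Jo, Kim, Mae, Vic} = {Jo, Kim, Mae}
… ∩ ⟦above Kim⟧ = {Jo, Kim, Mae} ∩ {Finn, Lee, Yan} = ∅
… ∩ ⟦German⟧ = ∅ ∩ {Eve, Lee, Mae, Yan} = ∅
… ∩ ⟦green⟧ = ∅ ∩ {Finn, Kim, Lee, Mae, Yan} = ∅
⟦German green engineer that met Vic above Kim⟧ = ∅, so the cardinality is 0.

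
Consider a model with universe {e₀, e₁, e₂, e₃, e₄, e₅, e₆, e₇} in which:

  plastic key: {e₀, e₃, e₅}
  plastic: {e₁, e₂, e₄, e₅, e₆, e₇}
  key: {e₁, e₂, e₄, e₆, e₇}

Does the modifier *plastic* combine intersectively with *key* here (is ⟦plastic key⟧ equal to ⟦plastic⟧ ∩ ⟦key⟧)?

⟦plastic⟧ ∩ ⟦key⟧ = {e₁, e₂, e₄, e₅, e₆, e₇} ∩ {e₁, e₂, e₄, e₆, e₇} = {e₁, e₂, e₄, e₆, e₇}
Observed ⟦plastic key⟧ = {e₀, e₃, e₅}.
These differ, so the modifier is not intersective in this model.

no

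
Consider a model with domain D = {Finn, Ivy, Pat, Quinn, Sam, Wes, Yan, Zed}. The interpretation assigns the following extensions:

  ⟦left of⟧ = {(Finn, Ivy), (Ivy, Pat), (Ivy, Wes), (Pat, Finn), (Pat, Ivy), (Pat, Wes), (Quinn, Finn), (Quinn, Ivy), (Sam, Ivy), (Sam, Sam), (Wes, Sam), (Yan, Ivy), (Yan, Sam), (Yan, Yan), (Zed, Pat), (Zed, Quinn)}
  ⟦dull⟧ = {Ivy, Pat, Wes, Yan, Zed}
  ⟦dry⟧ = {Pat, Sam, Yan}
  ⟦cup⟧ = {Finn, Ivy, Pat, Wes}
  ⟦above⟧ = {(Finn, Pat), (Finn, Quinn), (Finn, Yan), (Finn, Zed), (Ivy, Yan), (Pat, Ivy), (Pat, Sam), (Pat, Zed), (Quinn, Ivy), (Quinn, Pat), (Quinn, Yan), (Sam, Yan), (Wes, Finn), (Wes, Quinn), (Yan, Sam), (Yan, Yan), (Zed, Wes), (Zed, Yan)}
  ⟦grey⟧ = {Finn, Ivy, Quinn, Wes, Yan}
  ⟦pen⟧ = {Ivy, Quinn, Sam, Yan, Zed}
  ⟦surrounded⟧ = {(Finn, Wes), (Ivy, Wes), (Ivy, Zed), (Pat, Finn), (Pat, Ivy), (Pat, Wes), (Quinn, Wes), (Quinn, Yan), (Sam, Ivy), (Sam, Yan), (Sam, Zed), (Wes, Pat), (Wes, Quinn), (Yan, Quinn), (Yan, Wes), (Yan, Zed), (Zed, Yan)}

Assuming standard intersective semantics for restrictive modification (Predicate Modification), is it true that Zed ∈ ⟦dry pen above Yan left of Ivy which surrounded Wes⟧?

⟦above Yan⟧ = {x : ⟨x, Yan⟩ ∈ ⟦above⟧} = {Finn, Ivy, Quinn, Sam, Yan, Zed}
⟦left of Ivy⟧ = {x : ⟨x, Ivy⟩ ∈ ⟦left of⟧} = {Finn, Pat, Quinn, Sam, Yan}
⟦which surrounded Wes⟧ = {x : ⟨x, Wes⟩ ∈ ⟦surrounded⟧} = {Finn, Ivy, Pat, Quinn, Yan}
⟦pen⟧ = {Ivy, Quinn, Sam, Yan, Zed}
… ∩ ⟦above Yan⟧ = {Ivy, Quinn, Sam, Yan, Zed} ∩ {Finn, Ivy, Quinn, Sam, Yan, Zed} = {Ivy, Quinn, Sam, Yan, Zed}
… ∩ ⟦left of Ivy⟧ = {Ivy, Quinn, Sam, Yan, Zed} ∩ {Finn, Pat, Quinn, Sam, Yan} = {Quinn, Sam, Yan}
… ∩ ⟦which surrounded Wes⟧ = {Quinn, Sam, Yan} ∩ {Finn, Ivy, Pat, Quinn, Yan} = {Quinn, Yan}
… ∩ ⟦dry⟧ = {Quinn, Yan} ∩ {Pat, Sam, Yan} = {Yan}
⟦dry pen above Yan left of Ivy which surrounded Wes⟧ = {Yan}; Zed ∉ this set.

no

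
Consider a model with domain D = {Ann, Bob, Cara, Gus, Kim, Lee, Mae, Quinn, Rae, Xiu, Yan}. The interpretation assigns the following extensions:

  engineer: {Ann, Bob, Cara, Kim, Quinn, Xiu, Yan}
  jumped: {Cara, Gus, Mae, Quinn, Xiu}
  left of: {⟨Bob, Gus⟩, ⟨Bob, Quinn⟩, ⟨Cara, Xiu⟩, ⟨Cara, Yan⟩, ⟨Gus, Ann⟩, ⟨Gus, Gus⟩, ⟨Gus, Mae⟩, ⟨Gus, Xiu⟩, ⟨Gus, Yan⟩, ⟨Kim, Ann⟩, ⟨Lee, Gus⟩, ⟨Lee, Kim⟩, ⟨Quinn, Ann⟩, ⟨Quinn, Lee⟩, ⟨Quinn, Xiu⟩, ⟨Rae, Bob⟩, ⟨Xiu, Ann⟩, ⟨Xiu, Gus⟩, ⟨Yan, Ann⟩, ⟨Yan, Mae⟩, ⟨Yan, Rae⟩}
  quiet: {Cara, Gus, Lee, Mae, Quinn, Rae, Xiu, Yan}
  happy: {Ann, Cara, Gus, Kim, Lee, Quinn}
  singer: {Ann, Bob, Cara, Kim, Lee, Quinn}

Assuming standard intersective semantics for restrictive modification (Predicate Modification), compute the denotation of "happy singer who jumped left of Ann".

⟦who jumped⟧ = ⟦jumped⟧ = {Cara, Gus, Mae, Quinn, Xiu}
⟦left of Ann⟧ = {x : ⟨x, Ann⟩ ∈ ⟦left of⟧} = {Gus, Kim, Quinn, Xiu, Yan}
⟦singer⟧ = {Ann, Bob, Cara, Kim, Lee, Quinn}
… ∩ ⟦who jumped⟧ = {Ann, Bob, Cara, Kim, Lee, Quinn} ∩ {Cara, Gus, Mae, Quinn, Xiu} = {Cara, Quinn}
… ∩ ⟦left of Ann⟧ = {Cara, Quinn} ∩ {Gus, Kim, Quinn, Xiu, Yan} = {Quinn}
… ∩ ⟦happy⟧ = {Quinn} ∩ {Ann, Cara, Gus, Kim, Lee, Quinn} = {Quinn}
So ⟦happy singer who jumped left of Ann⟧ = {Quinn}.

{Quinn}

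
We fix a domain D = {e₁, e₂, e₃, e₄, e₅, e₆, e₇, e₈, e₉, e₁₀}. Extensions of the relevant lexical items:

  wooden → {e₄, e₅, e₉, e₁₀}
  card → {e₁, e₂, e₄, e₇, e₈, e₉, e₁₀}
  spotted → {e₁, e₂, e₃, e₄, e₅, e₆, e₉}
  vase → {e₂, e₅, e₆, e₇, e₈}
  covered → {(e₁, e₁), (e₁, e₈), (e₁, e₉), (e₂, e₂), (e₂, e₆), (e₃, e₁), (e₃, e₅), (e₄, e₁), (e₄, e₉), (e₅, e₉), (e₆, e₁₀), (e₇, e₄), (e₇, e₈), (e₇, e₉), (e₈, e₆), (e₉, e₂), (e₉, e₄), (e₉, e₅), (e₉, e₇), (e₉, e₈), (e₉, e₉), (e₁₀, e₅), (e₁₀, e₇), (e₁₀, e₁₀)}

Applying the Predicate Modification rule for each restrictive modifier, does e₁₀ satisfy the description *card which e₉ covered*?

no

⟦which e₉ covered⟧ = {x : ⟨e₉, x⟩ ∈ ⟦covered⟧} = {e₂, e₄, e₅, e₇, e₈, e₉}
⟦card⟧ = {e₁, e₂, e₄, e₇, e₈, e₉, e₁₀}
… ∩ ⟦which e₉ covered⟧ = {e₁, e₂, e₄, e₇, e₈, e₉, e₁₀} ∩ {e₂, e₄, e₅, e₇, e₈, e₉} = {e₂, e₄, e₇, e₈, e₉}
⟦card which e₉ covered⟧ = {e₂, e₄, e₇, e₈, e₉}; e₁₀ ∉ this set.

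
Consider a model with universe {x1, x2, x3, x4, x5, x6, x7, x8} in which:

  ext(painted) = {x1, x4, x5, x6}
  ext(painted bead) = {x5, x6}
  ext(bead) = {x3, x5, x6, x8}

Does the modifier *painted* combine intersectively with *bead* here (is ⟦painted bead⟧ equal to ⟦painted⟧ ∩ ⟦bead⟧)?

⟦painted⟧ ∩ ⟦bead⟧ = {x1, x4, x5, x6} ∩ {x3, x5, x6, x8} = {x5, x6}
Observed ⟦painted bead⟧ = {x5, x6}.
These coincide, so the modifier is intersective here.

yes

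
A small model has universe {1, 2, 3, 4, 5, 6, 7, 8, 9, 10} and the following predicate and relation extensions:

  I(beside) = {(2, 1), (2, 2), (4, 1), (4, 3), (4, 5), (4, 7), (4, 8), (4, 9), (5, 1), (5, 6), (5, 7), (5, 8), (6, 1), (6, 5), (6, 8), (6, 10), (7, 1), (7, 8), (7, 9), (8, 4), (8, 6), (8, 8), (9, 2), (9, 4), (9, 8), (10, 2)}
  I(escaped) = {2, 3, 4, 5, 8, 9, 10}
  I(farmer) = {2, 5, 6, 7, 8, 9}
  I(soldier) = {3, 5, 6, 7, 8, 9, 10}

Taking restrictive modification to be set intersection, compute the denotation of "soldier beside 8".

⟦beside 8⟧ = {x : ⟨x, 8⟩ ∈ ⟦beside⟧} = {4, 5, 6, 7, 8, 9}
⟦soldier⟧ = {3, 5, 6, 7, 8, 9, 10}
… ∩ ⟦beside 8⟧ = {3, 5, 6, 7, 8, 9, 10} ∩ {4, 5, 6, 7, 8, 9} = {5, 6, 7, 8, 9}
So ⟦soldier beside 8⟧ = {5, 6, 7, 8, 9}.

{5, 6, 7, 8, 9}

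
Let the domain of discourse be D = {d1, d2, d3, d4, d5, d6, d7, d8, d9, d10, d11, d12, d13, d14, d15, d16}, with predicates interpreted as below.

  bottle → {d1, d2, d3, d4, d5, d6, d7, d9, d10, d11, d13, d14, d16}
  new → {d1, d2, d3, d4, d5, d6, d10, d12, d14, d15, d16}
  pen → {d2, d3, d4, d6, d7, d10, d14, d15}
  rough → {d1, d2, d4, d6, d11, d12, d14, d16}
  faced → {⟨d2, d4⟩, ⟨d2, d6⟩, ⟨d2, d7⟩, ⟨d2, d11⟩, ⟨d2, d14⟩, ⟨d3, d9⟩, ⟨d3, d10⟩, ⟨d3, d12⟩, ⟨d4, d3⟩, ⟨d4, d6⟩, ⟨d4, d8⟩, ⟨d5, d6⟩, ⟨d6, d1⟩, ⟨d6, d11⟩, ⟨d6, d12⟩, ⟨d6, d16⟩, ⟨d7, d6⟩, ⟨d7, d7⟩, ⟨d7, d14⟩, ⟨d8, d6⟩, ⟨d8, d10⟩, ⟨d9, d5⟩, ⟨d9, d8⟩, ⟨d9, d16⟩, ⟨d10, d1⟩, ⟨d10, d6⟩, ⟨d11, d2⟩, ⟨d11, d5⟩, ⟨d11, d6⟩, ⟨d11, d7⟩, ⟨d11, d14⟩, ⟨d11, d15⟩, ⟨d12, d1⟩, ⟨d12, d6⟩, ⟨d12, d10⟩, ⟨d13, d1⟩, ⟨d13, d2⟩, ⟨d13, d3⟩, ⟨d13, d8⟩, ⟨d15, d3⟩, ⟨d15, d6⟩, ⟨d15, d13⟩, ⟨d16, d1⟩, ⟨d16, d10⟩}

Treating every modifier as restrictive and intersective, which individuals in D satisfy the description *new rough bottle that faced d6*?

⟦that faced d6⟧ = {x : ⟨x, d6⟩ ∈ ⟦faced⟧} = {d2, d4, d5, d7, d8, d10, d11, d12, d15}
⟦bottle⟧ = {d1, d2, d3, d4, d5, d6, d7, d9, d10, d11, d13, d14, d16}
… ∩ ⟦that faced d6⟧ = {d1, d2, d3, d4, d5, d6, d7, d9, d10, d11, d13, d14, d16} ∩ {d2, d4, d5, d7, d8, d10, d11, d12, d15} = {d2, d4, d5, d7, d10, d11}
… ∩ ⟦new⟧ = {d2, d4, d5, d7, d10, d11} ∩ {d1, d2, d3, d4, d5, d6, d10, d12, d14, d15, d16} = {d2, d4, d5, d10}
… ∩ ⟦rough⟧ = {d2, d4, d5, d10} ∩ {d1, d2, d4, d6, d11, d12, d14, d16} = {d2, d4}
So ⟦new rough bottle that faced d6⟧ = {d2, d4}.

{d2, d4}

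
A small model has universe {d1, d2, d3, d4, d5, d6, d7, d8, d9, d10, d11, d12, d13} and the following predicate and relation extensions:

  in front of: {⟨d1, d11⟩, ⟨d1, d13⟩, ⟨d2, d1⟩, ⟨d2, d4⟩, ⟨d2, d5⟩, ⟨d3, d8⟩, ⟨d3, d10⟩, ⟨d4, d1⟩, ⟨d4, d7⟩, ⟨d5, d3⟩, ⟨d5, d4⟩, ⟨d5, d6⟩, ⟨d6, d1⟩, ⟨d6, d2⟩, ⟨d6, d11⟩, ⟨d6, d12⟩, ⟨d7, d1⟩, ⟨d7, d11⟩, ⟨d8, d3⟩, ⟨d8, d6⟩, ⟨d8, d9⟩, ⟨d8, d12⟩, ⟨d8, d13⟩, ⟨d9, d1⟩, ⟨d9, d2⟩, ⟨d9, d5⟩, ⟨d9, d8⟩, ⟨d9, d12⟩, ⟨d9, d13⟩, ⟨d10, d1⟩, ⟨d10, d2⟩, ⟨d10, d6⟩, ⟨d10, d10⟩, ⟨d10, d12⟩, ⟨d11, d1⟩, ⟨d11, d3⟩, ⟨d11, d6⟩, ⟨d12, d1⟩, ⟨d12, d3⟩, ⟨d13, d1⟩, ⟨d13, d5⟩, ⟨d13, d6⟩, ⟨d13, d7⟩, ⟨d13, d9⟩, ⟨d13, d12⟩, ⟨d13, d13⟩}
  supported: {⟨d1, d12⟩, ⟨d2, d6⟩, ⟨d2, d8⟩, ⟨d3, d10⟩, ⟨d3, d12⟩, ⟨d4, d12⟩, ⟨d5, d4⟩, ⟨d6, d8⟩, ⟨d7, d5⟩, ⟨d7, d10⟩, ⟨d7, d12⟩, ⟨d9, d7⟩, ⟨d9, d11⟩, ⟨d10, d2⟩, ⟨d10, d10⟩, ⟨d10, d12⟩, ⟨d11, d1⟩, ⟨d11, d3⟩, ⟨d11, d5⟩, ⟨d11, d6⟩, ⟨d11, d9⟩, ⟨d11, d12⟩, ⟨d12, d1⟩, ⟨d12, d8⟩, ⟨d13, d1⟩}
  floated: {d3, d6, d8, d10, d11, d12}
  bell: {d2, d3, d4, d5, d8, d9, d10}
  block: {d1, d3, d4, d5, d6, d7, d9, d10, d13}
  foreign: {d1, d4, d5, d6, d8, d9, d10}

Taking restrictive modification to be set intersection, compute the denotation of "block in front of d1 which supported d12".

⟦in front of d1⟧ = {x : ⟨x, d1⟩ ∈ ⟦in front of⟧} = {d2, d4, d6, d7, d9, d10, d11, d12, d13}
⟦which supported d12⟧ = {x : ⟨x, d12⟩ ∈ ⟦supported⟧} = {d1, d3, d4, d7, d10, d11}
⟦block⟧ = {d1, d3, d4, d5, d6, d7, d9, d10, d13}
… ∩ ⟦in front of d1⟧ = {d1, d3, d4, d5, d6, d7, d9, d10, d13} ∩ {d2, d4, d6, d7, d9, d10, d11, d12, d13} = {d4, d6, d7, d9, d10, d13}
… ∩ ⟦which supported d12⟧ = {d4, d6, d7, d9, d10, d13} ∩ {d1, d3, d4, d7, d10, d11} = {d4, d7, d10}
So ⟦block in front of d1 which supported d12⟧ = {d4, d7, d10}.

{d4, d7, d10}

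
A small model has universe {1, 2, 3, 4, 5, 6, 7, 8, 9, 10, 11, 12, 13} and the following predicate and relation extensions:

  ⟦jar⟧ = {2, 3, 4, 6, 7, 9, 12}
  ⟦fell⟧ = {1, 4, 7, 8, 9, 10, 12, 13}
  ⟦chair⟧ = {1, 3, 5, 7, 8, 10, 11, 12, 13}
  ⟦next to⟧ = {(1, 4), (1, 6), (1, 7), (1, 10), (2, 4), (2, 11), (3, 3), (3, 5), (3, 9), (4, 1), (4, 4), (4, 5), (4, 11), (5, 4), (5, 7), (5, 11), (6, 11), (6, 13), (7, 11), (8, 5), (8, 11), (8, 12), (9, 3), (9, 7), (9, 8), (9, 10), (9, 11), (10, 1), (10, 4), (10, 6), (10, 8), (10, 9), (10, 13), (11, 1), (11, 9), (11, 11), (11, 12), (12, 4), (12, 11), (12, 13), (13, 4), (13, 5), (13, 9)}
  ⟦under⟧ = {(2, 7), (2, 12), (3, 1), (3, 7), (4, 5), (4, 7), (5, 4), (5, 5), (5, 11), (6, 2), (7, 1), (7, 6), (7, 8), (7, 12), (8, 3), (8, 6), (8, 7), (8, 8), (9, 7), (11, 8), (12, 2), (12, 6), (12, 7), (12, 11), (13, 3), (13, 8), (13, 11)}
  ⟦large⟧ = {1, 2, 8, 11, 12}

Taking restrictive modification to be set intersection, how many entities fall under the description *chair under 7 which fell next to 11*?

⟦under 7⟧ = {x : ⟨x, 7⟩ ∈ ⟦under⟧} = {2, 3, 4, 8, 9, 12}
⟦which fell⟧ = ⟦fell⟧ = {1, 4, 7, 8, 9, 10, 12, 13}
⟦next to 11⟧ = {x : ⟨x, 11⟩ ∈ ⟦next to⟧} = {2, 4, 5, 6, 7, 8, 9, 11, 12}
⟦chair⟧ = {1, 3, 5, 7, 8, 10, 11, 12, 13}
… ∩ ⟦under 7⟧ = {1, 3, 5, 7, 8, 10, 11, 12, 13} ∩ {2, 3, 4, 8, 9, 12} = {3, 8, 12}
… ∩ ⟦which fell⟧ = {3, 8, 12} ∩ {1, 4, 7, 8, 9, 10, 12, 13} = {8, 12}
… ∩ ⟦next to 11⟧ = {8, 12} ∩ {2, 4, 5, 6, 7, 8, 9, 11, 12} = {8, 12}
⟦chair under 7 which fell next to 11⟧ = {8, 12}, so the cardinality is 2.

2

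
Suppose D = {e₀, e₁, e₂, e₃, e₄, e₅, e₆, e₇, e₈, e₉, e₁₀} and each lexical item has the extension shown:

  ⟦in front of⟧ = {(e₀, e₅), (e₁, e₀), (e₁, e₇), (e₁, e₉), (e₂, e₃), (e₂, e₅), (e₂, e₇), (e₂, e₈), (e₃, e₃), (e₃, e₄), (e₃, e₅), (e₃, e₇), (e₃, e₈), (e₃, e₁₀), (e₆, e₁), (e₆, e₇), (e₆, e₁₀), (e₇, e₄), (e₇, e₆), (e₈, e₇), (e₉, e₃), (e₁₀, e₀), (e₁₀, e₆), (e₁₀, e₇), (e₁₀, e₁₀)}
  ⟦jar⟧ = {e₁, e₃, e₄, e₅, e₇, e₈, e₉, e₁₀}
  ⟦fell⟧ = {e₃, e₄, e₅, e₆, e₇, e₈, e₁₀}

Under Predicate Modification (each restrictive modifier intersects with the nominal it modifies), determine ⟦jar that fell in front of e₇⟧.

⟦that fell⟧ = ⟦fell⟧ = {e₃, e₄, e₅, e₆, e₇, e₈, e₁₀}
⟦in front of e₇⟧ = {x : ⟨x, e₇⟩ ∈ ⟦in front of⟧} = {e₁, e₂, e₃, e₆, e₈, e₁₀}
⟦jar⟧ = {e₁, e₃, e₄, e₅, e₇, e₈, e₉, e₁₀}
… ∩ ⟦that fell⟧ = {e₁, e₃, e₄, e₅, e₇, e₈, e₉, e₁₀} ∩ {e₃, e₄, e₅, e₆, e₇, e₈, e₁₀} = {e₃, e₄, e₅, e₇, e₈, e₁₀}
… ∩ ⟦in front of e₇⟧ = {e₃, e₄, e₅, e₇, e₈, e₁₀} ∩ {e₁, e₂, e₃, e₆, e₈, e₁₀} = {e₃, e₈, e₁₀}
So ⟦jar that fell in front of e₇⟧ = {e₃, e₈, e₁₀}.

{e₃, e₈, e₁₀}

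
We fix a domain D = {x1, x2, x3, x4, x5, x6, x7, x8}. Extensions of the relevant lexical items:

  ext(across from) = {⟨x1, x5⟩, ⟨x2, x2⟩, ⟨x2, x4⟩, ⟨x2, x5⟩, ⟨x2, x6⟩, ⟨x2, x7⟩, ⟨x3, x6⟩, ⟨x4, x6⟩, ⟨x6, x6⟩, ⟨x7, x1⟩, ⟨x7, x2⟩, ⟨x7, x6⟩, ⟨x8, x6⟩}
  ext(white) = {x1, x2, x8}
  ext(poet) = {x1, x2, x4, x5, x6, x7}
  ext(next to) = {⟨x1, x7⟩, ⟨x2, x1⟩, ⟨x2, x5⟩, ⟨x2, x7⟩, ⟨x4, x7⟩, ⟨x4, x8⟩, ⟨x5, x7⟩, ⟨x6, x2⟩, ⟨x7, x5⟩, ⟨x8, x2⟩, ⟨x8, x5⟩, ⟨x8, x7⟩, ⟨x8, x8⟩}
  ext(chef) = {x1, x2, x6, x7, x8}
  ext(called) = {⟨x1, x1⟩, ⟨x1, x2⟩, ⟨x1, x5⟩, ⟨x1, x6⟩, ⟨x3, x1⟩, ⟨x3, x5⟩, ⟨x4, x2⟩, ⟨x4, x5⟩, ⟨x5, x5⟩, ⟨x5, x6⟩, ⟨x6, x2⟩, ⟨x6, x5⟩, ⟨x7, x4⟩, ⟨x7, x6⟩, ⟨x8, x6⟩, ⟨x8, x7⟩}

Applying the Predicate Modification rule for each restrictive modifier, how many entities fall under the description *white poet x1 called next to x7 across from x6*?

1

⟦x1 called⟧ = {x : ⟨x1, x⟩ ∈ ⟦called⟧} = {x1, x2, x5, x6}
⟦next to x7⟧ = {x : ⟨x, x7⟩ ∈ ⟦next to⟧} = {x1, x2, x4, x5, x8}
⟦across from x6⟧ = {x : ⟨x, x6⟩ ∈ ⟦across from⟧} = {x2, x3, x4, x6, x7, x8}
⟦poet⟧ = {x1, x2, x4, x5, x6, x7}
… ∩ ⟦x1 called⟧ = {x1, x2, x4, x5, x6, x7} ∩ {x1, x2, x5, x6} = {x1, x2, x5, x6}
… ∩ ⟦next to x7⟧ = {x1, x2, x5, x6} ∩ {x1, x2, x4, x5, x8} = {x1, x2, x5}
… ∩ ⟦across from x6⟧ = {x1, x2, x5} ∩ {x2, x3, x4, x6, x7, x8} = {x2}
… ∩ ⟦white⟧ = {x2} ∩ {x1, x2, x8} = {x2}
⟦white poet x1 called next to x7 across from x6⟧ = {x2}, so the cardinality is 1.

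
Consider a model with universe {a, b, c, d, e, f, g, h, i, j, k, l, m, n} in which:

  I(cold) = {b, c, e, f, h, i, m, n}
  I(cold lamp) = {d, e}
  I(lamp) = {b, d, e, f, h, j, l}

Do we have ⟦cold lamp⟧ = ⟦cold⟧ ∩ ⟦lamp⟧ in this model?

⟦cold⟧ ∩ ⟦lamp⟧ = {b, c, e, f, h, i, m, n} ∩ {b, d, e, f, h, j, l} = {b, e, f, h}
Observed ⟦cold lamp⟧ = {d, e}.
These differ, so the modifier is not intersective in this model.

no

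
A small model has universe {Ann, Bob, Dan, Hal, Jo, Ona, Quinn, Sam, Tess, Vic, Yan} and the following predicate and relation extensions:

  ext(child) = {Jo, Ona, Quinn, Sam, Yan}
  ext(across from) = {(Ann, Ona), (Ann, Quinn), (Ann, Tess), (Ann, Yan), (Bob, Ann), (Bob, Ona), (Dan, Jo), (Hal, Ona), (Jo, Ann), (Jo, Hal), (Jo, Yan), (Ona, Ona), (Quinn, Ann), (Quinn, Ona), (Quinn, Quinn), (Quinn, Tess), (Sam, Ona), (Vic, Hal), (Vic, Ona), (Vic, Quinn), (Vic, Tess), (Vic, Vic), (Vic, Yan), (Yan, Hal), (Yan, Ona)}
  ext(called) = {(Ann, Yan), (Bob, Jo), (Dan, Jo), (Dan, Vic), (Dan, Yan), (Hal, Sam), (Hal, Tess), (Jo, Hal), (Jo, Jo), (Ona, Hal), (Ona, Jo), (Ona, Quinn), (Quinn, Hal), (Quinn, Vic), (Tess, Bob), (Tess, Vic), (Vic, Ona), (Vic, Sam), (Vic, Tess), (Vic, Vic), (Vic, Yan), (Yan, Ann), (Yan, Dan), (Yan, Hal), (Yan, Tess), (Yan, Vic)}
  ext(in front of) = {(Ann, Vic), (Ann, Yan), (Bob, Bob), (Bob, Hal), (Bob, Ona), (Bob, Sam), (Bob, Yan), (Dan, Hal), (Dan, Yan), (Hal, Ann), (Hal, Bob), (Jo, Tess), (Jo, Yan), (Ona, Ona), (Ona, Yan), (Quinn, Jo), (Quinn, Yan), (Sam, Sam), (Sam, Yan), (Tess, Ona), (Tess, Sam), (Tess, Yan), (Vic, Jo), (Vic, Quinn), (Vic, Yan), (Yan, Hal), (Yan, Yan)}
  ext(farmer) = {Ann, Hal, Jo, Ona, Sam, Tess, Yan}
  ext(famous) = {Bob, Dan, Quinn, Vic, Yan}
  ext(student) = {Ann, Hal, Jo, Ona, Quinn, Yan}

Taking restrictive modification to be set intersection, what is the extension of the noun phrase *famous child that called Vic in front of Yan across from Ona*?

{Quinn, Yan}

⟦that called Vic⟧ = {x : ⟨x, Vic⟩ ∈ ⟦called⟧} = {Dan, Quinn, Tess, Vic, Yan}
⟦in front of Yan⟧ = {x : ⟨x, Yan⟩ ∈ ⟦in front of⟧} = {Ann, Bob, Dan, Jo, Ona, Quinn, Sam, Tess, Vic, Yan}
⟦across from Ona⟧ = {x : ⟨x, Ona⟩ ∈ ⟦across from⟧} = {Ann, Bob, Hal, Ona, Quinn, Sam, Vic, Yan}
⟦child⟧ = {Jo, Ona, Quinn, Sam, Yan}
… ∩ ⟦that called Vic⟧ = {Jo, Ona, Quinn, Sam, Yan} ∩ {Dan, Quinn, Tess, Vic, Yan} = {Quinn, Yan}
… ∩ ⟦in front of Yan⟧ = {Quinn, Yan} ∩ {Ann, Bob, Dan, Jo, Ona, Quinn, Sam, Tess, Vic, Yan} = {Quinn, Yan}
… ∩ ⟦across from Ona⟧ = {Quinn, Yan} ∩ {Ann, Bob, Hal, Ona, Quinn, Sam, Vic, Yan} = {Quinn, Yan}
… ∩ ⟦famous⟧ = {Quinn, Yan} ∩ {Bob, Dan, Quinn, Vic, Yan} = {Quinn, Yan}
So ⟦famous child that called Vic in front of Yan across from Ona⟧ = {Quinn, Yan}.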